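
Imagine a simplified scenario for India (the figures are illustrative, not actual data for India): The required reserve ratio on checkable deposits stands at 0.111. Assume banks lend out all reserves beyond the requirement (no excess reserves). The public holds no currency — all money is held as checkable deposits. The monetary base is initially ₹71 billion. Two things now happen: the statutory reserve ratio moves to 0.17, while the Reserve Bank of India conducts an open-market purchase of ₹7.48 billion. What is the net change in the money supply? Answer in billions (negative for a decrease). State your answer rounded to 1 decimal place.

Before: m₁ = 1 / (0.111) ≈ 9.0090, MB₁ = 71, so M₁ = 9.0090 × 71 = 639.639 billion.
After: m₂ = 1 / (0.17) ≈ 5.8824, MB₂ = 71 + 7.48 = 78.48, so M₂ = 5.8824 × 78.48 ≈ 461.6508 billion.
ΔM = M₂ − M₁ = 461.6508 − 639.639 = -177.9882 billion.

-178.0 billion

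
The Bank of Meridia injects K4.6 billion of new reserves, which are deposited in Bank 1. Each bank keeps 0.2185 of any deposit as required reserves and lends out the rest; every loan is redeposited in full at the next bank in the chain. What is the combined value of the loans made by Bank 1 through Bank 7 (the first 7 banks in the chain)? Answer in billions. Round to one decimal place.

K13.5 billion

Bank i lends (1 − rr)^i of the original deposit: Bank 1 lends 4.6·0.7815 = 3.5949, Bank 2 lends 4.6·0.7815² ≈ 2.8094, and so on.
Summing a geometric series: total = 4.6·[0.7815·(1 − 0.7815^7) / (1 − 0.7815)] ≈ 13.5235 billion.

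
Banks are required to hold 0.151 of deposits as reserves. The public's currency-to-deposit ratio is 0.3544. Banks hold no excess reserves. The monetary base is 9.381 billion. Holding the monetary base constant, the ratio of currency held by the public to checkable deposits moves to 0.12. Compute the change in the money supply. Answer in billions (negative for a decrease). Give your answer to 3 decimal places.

13.630 billion

Initially m₁ = (1 + 0.3544) / (0.151 + 0.3544) ≈ 2.67986, so M₁ = 2.67986 × 9.381 ≈ 25.1398 billion.
After the change m₂ = (1 + 0.12) / (0.151 + 0.12) ≈ 4.13284, so M₂ = 4.13284 × 9.381 ≈ 38.7702 billion.
ΔM = M₂ − M₁ = 38.7702 − 25.1398 = 13.6304 billion.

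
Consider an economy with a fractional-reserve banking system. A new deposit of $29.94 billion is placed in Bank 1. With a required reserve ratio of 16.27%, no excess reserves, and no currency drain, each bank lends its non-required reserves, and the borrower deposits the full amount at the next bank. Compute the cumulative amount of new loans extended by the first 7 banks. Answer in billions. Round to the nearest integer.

Bank i lends (1 − rr)^i of the original deposit: Bank 1 lends 29.94·0.8373 ≈ 25.0688, Bank 2 lends 29.94·0.8373² ≈ 20.9901, and so on.
Summing a geometric series: total = 29.94·[0.8373·(1 − 0.8373^7) / (1 − 0.8373)] ≈ 109.6255 billion.

$110 billion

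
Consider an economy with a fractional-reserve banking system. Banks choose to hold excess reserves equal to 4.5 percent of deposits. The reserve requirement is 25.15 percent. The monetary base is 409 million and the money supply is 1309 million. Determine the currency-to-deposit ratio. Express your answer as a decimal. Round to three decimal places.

Using m = M/MB = 1309/409 ≈ 3.200489. From m = (1 + c)/(c + rr + e), rearranging gives 1 + c = m·(c + rr + e), so c·(1 − m) = m·(rr + e) − 1.
Hence c = [m·(rr + e) − 1]/(1 − m) = [3.200489 × (0.2515 + 0.045) − 1] / (1 − 3.200489) ≈ 0.023202.

0.023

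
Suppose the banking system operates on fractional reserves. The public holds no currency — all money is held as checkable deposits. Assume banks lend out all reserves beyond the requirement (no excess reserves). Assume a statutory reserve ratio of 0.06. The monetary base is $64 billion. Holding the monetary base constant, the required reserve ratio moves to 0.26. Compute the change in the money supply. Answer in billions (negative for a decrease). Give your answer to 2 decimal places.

Initially m₁ = 1 / (0.06) ≈ 16.66667, so M₁ = 16.66667 × 64 ≈ 1066.6669 billion.
After the change m₂ = 1 / (0.26) ≈ 3.84615, so M₂ = 3.84615 × 64 = 246.1536 billion.
ΔM = M₂ − M₁ = 246.1536 − 1066.6669 = -820.5133 billion.

-820.51 billion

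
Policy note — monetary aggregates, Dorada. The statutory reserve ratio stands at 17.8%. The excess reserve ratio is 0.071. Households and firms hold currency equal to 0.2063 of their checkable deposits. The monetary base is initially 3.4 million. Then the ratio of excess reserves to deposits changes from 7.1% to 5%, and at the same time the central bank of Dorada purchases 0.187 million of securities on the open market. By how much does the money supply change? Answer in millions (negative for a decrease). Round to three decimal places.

0.955 million

Before: m₁ = (1 + 0.2063) / (0.178 + 0.071 + 0.2063) ≈ 2.64946, MB₁ = 3.4, so M₁ = 2.64946 × 3.4 ≈ 9.0082 million.
After: m₂ = (1 + 0.2063) / (0.178 + 0.05 + 0.2063) ≈ 2.77757, MB₂ = 3.4 + 0.187 = 3.587, so M₂ = 2.77757 × 3.587 ≈ 9.9631 million.
ΔM = M₂ − M₁ = 9.9631 − 9.0082 = 0.9549 million.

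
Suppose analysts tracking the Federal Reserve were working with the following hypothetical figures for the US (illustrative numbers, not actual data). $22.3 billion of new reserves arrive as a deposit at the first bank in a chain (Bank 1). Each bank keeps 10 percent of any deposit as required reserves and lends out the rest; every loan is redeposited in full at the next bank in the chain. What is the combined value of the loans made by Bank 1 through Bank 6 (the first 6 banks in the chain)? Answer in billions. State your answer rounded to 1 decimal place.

$94.0 billion

Bank i lends (1 − rr)^i of the original deposit: Bank 1 lends 22.3·0.9000 = 20.0700, Bank 2 lends 22.3·0.9000² = 18.0630, and so on.
Summing a geometric series: total = 22.3·[0.9000·(1 − 0.9000^6) / (1 − 0.9000)] ≈ 94.0398 billion.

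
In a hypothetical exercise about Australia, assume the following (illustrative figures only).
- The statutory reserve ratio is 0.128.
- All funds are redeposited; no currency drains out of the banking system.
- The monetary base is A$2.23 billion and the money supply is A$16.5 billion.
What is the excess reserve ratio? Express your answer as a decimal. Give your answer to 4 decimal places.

0.0072

Using m = M/MB = 16.5/2.23 ≈ 7.399103. Since m = (1 + c)/(c + rr + e), the denominator satisfies c + rr + e = (1 + c)/m = (1 + 0) / 7.399103 ≈ 0.135152.
With c = 0 and rr = 0.128, the excess reserve ratio is 0.135152 − 0 − 0.128 = 0.007152.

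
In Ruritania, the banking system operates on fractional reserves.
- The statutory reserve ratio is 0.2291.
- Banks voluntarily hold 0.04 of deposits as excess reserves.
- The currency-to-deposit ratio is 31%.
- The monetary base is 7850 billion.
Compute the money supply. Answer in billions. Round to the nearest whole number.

The money multiplier is m = (1 + c) / (rr + e + c) = (1 + 0.31) / (0.2291 + 0.04 + 0.31) ≈ 2.26213.
So M = m × MB = 2.26213 × 7850 = 17757.7205 billion.

17758 billion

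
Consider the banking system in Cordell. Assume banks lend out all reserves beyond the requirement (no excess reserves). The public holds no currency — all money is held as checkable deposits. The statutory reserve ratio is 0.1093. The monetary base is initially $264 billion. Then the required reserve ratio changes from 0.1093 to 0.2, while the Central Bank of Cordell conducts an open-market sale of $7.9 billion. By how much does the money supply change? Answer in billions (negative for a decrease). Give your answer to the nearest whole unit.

-1135 billion

Before: m₁ = 1 / (0.1093) ≈ 9.1491, MB₁ = 264, so M₁ = 9.1491 × 264 = 2415.3624 billion.
After: m₂ = 1 / (0.2) = 5, MB₂ = 264 − 7.9 = 256.1, so M₂ = 5 × 256.1 = 1280.5 billion.
ΔM = M₂ − M₁ = 1280.5 − 2415.3624 = -1134.8624 billion.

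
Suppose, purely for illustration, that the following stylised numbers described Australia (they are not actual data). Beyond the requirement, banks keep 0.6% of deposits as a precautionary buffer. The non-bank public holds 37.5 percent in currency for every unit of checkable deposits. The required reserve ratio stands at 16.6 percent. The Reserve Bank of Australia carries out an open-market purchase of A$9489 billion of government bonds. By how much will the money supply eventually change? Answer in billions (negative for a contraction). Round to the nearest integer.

The money multiplier is m = (1 + c) / (rr + e + c) = (1 + 0.375) / (0.166 + 0.006 + 0.375) ≈ 2.51371.
The purchase adds 9489 billion of base, so ΔM = m × ΔMB = 2.51371 × (+9489) ≈ 23852.5942 billion.

A$23853 billion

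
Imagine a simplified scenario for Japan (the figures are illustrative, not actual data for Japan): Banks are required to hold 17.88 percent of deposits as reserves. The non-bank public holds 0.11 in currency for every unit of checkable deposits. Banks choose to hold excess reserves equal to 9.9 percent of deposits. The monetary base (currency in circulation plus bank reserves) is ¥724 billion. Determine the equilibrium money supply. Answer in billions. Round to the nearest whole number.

¥2072 billion

The money multiplier is m = (1 + c) / (rr + e + c) = (1 + 0.11) / (0.1788 + 0.099 + 0.11) ≈ 2.8623.
So M = m × MB = 2.8623 × 724 = 2072.3052 billion.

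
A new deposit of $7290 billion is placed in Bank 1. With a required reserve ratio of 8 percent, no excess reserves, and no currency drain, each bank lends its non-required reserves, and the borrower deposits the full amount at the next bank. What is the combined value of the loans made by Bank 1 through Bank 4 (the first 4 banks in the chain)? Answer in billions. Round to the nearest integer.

Bank i lends (1 − rr)^i of the original deposit: Bank 1 lends 7290·0.9200 = 6706.8000, Bank 2 lends 7290·0.9200² = 6170.2560, and so on.
Summing a geometric series: total = 7290·[0.9200·(1 − 0.9200^4) / (1 − 0.9200)] ≈ 23776.1962 billion.

$23776 billion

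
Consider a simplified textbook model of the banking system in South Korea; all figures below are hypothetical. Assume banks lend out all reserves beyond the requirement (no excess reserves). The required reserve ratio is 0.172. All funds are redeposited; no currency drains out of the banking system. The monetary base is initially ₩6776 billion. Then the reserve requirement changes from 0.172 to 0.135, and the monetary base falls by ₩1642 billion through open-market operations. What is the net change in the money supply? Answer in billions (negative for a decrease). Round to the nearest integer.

Before: m₁ = 1 / (0.172) ≈ 5.81395, MB₁ = 6776, so M₁ = 5.81395 × 6776 = 39395.3252 billion.
After: m₂ = 1 / (0.135) ≈ 7.40741, MB₂ = 6776 − 1642 = 5134, so M₂ = 7.40741 × 5134 ≈ 38029.6429 billion.
ΔM = M₂ − M₁ = 38029.6429 − 39395.3252 = -1365.6823 billion.

-1366 billion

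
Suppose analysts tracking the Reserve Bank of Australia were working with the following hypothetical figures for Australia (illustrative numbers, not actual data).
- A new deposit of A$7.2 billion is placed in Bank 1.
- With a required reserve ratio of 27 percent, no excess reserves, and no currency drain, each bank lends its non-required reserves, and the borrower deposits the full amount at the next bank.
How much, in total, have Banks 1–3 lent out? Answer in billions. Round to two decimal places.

Bank i lends (1 − rr)^i of the original deposit: Bank 1 lends 7.2·0.7300 = 5.2560, Bank 2 lends 7.2·0.7300² ≈ 3.8369, and so on.
Summing a geometric series: total = 7.2·[0.7300·(1 − 0.7300^3) / (1 − 0.7300)] ≈ 11.8938 billion.

A$11.89 billion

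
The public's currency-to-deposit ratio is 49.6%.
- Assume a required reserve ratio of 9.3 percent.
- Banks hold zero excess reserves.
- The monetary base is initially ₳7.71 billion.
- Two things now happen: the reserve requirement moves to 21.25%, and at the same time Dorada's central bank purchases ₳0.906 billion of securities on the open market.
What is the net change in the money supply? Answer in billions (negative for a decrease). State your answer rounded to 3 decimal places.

Before: m₁ = (1 + 0.496) / (0.093 + 0.496) ≈ 2.53990, MB₁ = 7.71, so M₁ = 2.53990 × 7.71 ≈ 19.5826 billion.
After: m₂ = (1 + 0.496) / (0.2125 + 0.496) ≈ 2.11150, MB₂ = 7.71 + 0.906 = 8.616, so M₂ = 2.11150 × 8.616 ≈ 18.1927 billion.
ΔM = M₂ − M₁ = 18.1927 − 19.5826 = -1.3899 billion.

-1.390 billion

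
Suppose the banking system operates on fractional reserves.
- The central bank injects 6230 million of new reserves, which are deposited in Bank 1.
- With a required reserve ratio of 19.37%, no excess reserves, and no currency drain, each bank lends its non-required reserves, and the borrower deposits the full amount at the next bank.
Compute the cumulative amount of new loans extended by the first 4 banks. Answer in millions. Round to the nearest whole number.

14972 million

Bank i lends (1 − rr)^i of the original deposit: Bank 1 lends 6230·0.8063 = 5023.2490, Bank 2 lends 6230·0.8063² ≈ 4050.2457, and so on.
Summing a geometric series: total = 6230·[0.8063·(1 − 0.8063^4) / (1 − 0.8063)] ≈ 14972.3522 million.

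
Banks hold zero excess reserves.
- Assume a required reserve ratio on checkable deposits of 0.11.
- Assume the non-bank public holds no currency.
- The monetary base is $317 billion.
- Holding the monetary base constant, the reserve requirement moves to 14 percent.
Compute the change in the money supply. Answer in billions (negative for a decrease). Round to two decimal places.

-617.53 billion

Initially m₁ = 1 / (0.11) ≈ 9.090909, so M₁ = 9.090909 × 317 ≈ 2881.8182 billion.
After the change m₂ = 1 / (0.14) ≈ 7.142857, so M₂ = 7.142857 × 317 ≈ 2264.2857 billion.
ΔM = M₂ − M₁ = 2264.2857 − 2881.8182 = -617.5325 billion.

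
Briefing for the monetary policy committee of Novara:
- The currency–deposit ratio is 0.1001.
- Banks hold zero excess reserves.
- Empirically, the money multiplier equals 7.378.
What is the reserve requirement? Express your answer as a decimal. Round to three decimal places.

0.049

Using m = 7.378. Since m = (1 + c)/(c + rr + e), the denominator satisfies c + rr + e = (1 + c)/m = (1 + 0.1001) / 7.378 ≈ 0.149105.
With c = 0.1001 and e = 0, the reserve requirement is 0.149105 − 0.1001 − 0 = 0.049005.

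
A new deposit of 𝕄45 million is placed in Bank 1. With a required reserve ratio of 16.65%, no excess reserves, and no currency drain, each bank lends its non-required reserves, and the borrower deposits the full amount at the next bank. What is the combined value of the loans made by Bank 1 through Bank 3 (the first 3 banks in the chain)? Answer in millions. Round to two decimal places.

Bank i lends (1 − rr)^i of the original deposit: Bank 1 lends 45·0.8335 = 37.5075, Bank 2 lends 45·0.8335² ≈ 31.2625, and so on.
Summing a geometric series: total = 45·[0.8335·(1 − 0.8335^3) / (1 − 0.8335)] ≈ 94.8273 million.

𝕄94.83 million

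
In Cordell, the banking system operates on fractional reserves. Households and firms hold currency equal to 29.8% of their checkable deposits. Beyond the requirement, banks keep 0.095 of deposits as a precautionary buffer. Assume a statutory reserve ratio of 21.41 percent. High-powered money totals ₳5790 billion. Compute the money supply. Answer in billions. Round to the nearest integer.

₳12379 billion

The money multiplier is m = (1 + c) / (rr + e + c) = (1 + 0.298) / (0.2141 + 0.095 + 0.298) ≈ 2.13803.
So M = m × MB = 2.13803 × 5790 = 12379.1937 billion.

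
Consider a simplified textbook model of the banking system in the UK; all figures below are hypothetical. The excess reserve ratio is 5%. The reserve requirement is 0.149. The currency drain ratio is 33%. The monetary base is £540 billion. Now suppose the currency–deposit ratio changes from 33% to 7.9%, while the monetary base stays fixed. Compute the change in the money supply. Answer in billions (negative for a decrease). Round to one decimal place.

Initially m₁ = (1 + 0.33) / (0.149 + 0.05 + 0.33) ≈ 2.51418, so M₁ = 2.51418 × 540 = 1357.6572 billion.
After the change m₂ = (1 + 0.079) / (0.149 + 0.05 + 0.079) ≈ 3.88129, so M₂ = 3.88129 × 540 = 2095.8966 billion.
ΔM = M₂ − M₁ = 2095.8966 − 1357.6572 = 738.2394 billion.

£738.2 billion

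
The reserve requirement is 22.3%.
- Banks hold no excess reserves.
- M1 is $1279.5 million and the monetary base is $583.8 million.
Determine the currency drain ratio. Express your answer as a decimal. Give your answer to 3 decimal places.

Using m = M/MB = 1279.5/583.8 ≈ 2.191675. From m = (1 + c)/(c + rr + e), rearranging gives 1 + c = m·(c + rr + e), so c·(1 − m) = m·(rr + e) − 1.
Hence c = [m·(rr + e) − 1]/(1 − m) = [2.191675 × (0.223 + 0) − 1] / (1 − 2.191675) ≈ 0.429023.

0.429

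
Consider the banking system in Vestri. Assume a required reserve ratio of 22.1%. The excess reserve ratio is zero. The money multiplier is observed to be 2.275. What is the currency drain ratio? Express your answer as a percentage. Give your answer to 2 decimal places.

39.00%

Using m = 2.275. From m = (1 + c)/(c + rr + e), rearranging gives 1 + c = m·(c + rr + e), so c·(1 − m) = m·(rr + e) − 1.
Hence c = [m·(rr + e) − 1]/(1 − m) = [2.275 × (0.221 + 0) − 1] / (1 − 2.275) ≈ 0.389980.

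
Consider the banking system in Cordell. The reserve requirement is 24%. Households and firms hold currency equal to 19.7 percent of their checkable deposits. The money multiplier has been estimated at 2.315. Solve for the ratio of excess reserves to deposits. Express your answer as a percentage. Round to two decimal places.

Using m = 2.315. Since m = (1 + c)/(c + rr + e), the denominator satisfies c + rr + e = (1 + c)/m = (1 + 0.197) / 2.315 ≈ 0.517063.
With c = 0.197 and rr = 0.24, the ratio of excess reserves to deposits is 0.517063 − 0.197 − 0.24 = 0.080063.

8.01%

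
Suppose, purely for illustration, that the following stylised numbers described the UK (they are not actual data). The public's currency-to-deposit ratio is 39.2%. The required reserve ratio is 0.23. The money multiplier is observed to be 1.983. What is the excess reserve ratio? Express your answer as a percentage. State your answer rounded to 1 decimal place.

8.0%

Using m = 1.983. Since m = (1 + c)/(c + rr + e), the denominator satisfies c + rr + e = (1 + c)/m = (1 + 0.392) / 1.983 ≈ 0.701967.
With c = 0.392 and rr = 0.23, the excess reserve ratio is 0.701967 − 0.392 − 0.23 = 0.079967.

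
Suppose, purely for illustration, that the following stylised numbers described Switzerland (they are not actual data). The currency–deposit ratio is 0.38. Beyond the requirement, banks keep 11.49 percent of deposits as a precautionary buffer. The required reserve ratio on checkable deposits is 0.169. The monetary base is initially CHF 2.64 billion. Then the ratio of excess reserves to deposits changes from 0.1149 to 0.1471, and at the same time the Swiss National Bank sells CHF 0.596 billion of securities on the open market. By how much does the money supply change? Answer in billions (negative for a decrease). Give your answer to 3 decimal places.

Before: m₁ = (1 + 0.38) / (0.169 + 0.1149 + 0.38) ≈ 2.07863, MB₁ = 2.64, so M₁ = 2.07863 × 2.64 ≈ 5.4876 billion.
After: m₂ = (1 + 0.38) / (0.169 + 0.1471 + 0.38) ≈ 1.98247, MB₂ = 2.64 − 0.596 = 2.044, so M₂ = 1.98247 × 2.044 ≈ 4.0522 billion.
ΔM = M₂ − M₁ = 4.0522 − 5.4876 = -1.4354 billion.

-1.435 billion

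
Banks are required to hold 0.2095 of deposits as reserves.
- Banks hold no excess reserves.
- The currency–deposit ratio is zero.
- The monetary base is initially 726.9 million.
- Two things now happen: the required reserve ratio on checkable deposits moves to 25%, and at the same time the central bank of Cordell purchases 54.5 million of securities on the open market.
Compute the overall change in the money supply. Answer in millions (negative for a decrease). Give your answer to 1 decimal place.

-344.1 million

Before: m₁ = 1 / (0.2095) ≈ 4.77327, MB₁ = 726.9, so M₁ = 4.77327 × 726.9 ≈ 3469.69 million.
After: m₂ = 1 / (0.25) = 4, MB₂ = 726.9 + 54.5 = 781.4, so M₂ = 4 × 781.4 = 3125.6 million.
ΔM = M₂ − M₁ = 3125.6 − 3469.69 = -344.09 million.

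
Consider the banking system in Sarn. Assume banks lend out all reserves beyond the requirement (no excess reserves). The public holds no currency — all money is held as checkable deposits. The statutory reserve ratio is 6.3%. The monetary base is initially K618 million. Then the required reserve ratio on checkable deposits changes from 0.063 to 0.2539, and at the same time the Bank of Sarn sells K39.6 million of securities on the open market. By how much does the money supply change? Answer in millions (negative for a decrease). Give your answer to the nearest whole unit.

-7531 million

Before: m₁ = 1 / (0.063) ≈ 15.8730, MB₁ = 618, so M₁ = 15.8730 × 618 = 9809.514 million.
After: m₂ = 1 / (0.2539) ≈ 3.9386, MB₂ = 618 − 39.6 = 578.4, so M₂ = 3.9386 × 578.4 ≈ 2278.0862 million.
ΔM = M₂ − M₁ = 2278.0862 − 9809.514 = -7531.4278 million.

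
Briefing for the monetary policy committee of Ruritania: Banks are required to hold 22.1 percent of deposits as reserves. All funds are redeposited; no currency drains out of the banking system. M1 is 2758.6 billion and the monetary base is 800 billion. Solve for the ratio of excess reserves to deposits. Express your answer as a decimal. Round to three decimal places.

Using m = M/MB = 2758.6/800 = 3.448250. Since m = (1 + c)/(c + rr + e), the denominator satisfies c + rr + e = (1 + c)/m = (1 + 0) / 3.448250 ≈ 0.290002.
With c = 0 and rr = 0.221, the ratio of excess reserves to deposits is 0.290002 − 0 − 0.221 = 0.069002.

0.069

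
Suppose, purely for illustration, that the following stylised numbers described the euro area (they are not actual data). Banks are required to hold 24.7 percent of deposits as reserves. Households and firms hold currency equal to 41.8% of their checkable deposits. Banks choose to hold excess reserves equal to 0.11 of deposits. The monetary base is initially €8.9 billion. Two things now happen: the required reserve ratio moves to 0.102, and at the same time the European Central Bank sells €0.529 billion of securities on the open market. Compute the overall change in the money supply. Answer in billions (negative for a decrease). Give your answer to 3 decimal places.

€2.557 billion

Before: m₁ = (1 + 0.418) / (0.247 + 0.11 + 0.418) ≈ 1.82968, MB₁ = 8.9, so M₁ = 1.82968 × 8.9 ≈ 16.2842 billion.
After: m₂ = (1 + 0.418) / (0.102 + 0.11 + 0.418) ≈ 2.25079, MB₂ = 8.9 − 0.529 = 8.371, so M₂ = 2.25079 × 8.371 ≈ 18.8414 billion.
ΔM = M₂ − M₁ = 18.8414 − 16.2842 = 2.5572 billion.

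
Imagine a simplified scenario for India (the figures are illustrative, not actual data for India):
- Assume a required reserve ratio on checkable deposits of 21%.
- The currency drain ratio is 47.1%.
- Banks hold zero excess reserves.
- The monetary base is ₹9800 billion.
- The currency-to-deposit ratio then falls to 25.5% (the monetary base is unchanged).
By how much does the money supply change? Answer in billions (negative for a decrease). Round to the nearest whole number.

Initially m₁ = (1 + 0.471) / (0.21 + 0.471) ≈ 2.16006, so M₁ = 2.16006 × 9800 = 21168.588 billion.
After the change m₂ = (1 + 0.255) / (0.21 + 0.255) ≈ 2.69892, so M₂ = 2.69892 × 9800 = 26449.416 billion.
ΔM = M₂ − M₁ = 26449.416 − 21168.588 = 5280.828 billion.

₹5281 billion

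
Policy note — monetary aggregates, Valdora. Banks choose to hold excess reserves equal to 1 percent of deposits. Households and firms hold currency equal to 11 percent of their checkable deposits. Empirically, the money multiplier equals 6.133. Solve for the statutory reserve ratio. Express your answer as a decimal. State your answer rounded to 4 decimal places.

0.0610

Using m = 6.133. Since m = (1 + c)/(c + rr + e), the denominator satisfies c + rr + e = (1 + c)/m = (1 + 0.11) / 6.133 ≈ 0.180988.
With c = 0.11 and e = 0.01, the statutory reserve ratio is 0.180988 − 0.11 − 0.01 = 0.060988.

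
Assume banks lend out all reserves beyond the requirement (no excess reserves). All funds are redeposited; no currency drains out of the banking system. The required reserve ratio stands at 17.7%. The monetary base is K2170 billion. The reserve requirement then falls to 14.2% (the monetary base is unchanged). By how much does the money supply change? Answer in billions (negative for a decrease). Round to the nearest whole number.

K3022 billion

Initially m₁ = 1 / (0.177) ≈ 5.64972, so M₁ = 5.64972 × 2170 = 12259.8924 billion.
After the change m₂ = 1 / (0.142) ≈ 7.04225, so M₂ = 7.04225 × 2170 = 15281.6825 billion.
ΔM = M₂ − M₁ = 15281.6825 − 12259.8924 = 3021.7901 billion.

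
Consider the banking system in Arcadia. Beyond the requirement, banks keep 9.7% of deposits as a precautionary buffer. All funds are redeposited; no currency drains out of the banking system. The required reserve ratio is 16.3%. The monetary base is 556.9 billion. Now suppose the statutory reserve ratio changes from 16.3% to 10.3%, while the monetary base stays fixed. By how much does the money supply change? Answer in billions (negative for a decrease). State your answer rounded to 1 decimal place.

642.6 billion

Initially m₁ = 1 / (0.163 + 0.097) ≈ 3.84615, so M₁ = 3.84615 × 556.9 ≈ 2141.9209 billion.
After the change m₂ = 1 / (0.103 + 0.097) = 5, so M₂ = 5 × 556.9 = 2784.5 billion.
ΔM = M₂ − M₁ = 2784.5 − 2141.9209 = 642.5791 billion.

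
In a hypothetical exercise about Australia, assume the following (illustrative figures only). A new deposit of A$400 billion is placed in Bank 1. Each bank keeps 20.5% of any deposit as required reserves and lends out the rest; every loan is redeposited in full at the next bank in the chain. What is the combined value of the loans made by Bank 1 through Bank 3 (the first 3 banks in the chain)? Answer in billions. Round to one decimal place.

A$771.8 billion

Bank i lends (1 − rr)^i of the original deposit: Bank 1 lends 400·0.7950 = 318.0000, Bank 2 lends 400·0.7950² = 252.8100, and so on.
Summing a geometric series: total = 400·[0.7950·(1 − 0.7950^3) / (1 − 0.7950)] ≈ 771.7939 billion.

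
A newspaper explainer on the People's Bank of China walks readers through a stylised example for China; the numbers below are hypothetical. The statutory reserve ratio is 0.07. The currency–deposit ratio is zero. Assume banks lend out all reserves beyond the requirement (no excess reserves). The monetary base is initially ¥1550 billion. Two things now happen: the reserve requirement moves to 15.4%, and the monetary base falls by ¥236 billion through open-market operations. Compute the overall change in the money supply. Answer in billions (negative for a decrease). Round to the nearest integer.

Before: m₁ = 1 / (0.07) ≈ 14.28571, MB₁ = 1550, so M₁ = 14.28571 × 1550 = 22142.8505 billion.
After: m₂ = 1 / (0.154) ≈ 6.49351, MB₂ = 1550 − 236 = 1314, so M₂ = 6.49351 × 1314 ≈ 8532.4721 billion.
ΔM = M₂ − M₁ = 8532.4721 − 22142.8505 = -13610.3784 billion.

-13610 billion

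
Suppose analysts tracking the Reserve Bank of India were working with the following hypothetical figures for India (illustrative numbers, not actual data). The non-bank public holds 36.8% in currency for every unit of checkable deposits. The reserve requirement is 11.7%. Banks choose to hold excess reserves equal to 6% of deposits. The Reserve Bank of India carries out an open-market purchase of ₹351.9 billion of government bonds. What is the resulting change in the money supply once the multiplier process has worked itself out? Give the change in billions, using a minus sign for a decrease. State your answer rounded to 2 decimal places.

₹883.30 billion

The money multiplier is m = (1 + c) / (rr + e + c) = (1 + 0.368) / (0.117 + 0.06 + 0.368) ≈ 2.510092.
The purchase adds 351.9 billion of base, so ΔM = m × ΔMB = 2.510092 × (+351.9) ≈ 883.3014 billion.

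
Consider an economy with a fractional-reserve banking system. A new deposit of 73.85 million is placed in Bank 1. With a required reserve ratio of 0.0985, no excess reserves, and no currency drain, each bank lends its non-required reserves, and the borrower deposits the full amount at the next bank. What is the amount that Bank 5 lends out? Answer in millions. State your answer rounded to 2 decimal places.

Each bank lends a fraction (1 − rr) = 0.9015 of the deposit it receives, so Bank 5 receives 73.85·0.9015^4 and lends 73.85·0.9015^5 ≈ 43.9723 million.

43.97 million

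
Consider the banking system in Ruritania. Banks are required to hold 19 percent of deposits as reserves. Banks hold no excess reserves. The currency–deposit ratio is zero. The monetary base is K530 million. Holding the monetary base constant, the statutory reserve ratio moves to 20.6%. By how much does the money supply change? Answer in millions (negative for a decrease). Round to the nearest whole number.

-217 million

Initially m₁ = 1 / (0.19) ≈ 5.2632, so M₁ = 5.2632 × 530 = 2789.496 million.
After the change m₂ = 1 / (0.206) ≈ 4.8544, so M₂ = 4.8544 × 530 = 2572.832 million.
ΔM = M₂ − M₁ = 2572.832 − 2789.496 = -216.664 million.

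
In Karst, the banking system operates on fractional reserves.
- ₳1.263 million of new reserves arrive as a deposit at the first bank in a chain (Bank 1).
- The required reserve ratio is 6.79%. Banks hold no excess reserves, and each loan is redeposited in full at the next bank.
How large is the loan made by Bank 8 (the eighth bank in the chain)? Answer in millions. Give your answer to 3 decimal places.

Each bank lends a fraction (1 − rr) = 0.9321 of the deposit it receives, so Bank 8 receives 1.263·0.9321^7 and lends 1.263·0.9321^8 ≈ 0.7196 million.

₳0.720 million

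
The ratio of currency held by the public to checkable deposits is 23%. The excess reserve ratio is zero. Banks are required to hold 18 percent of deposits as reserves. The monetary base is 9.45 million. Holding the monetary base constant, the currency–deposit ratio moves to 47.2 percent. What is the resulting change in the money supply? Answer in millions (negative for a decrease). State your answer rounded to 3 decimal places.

-7.015 million

Initially m₁ = (1 + 0.23) / (0.18 + 0.23) = 3, so M₁ = 3 × 9.45 = 28.35 million.
After the change m₂ = (1 + 0.472) / (0.18 + 0.472) ≈ 2.25767, so M₂ = 2.25767 × 9.45 ≈ 21.335 million.
ΔM = M₂ − M₁ = 21.335 − 28.35 = -7.015 million.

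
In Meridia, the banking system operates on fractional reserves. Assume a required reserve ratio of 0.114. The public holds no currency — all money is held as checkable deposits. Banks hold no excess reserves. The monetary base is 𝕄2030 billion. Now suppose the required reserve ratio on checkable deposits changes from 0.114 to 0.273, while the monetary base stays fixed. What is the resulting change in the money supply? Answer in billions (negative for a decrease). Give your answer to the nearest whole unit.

-10371 billion

Initially m₁ = 1 / (0.114) ≈ 8.77193, so M₁ = 8.77193 × 2030 = 17807.0179 billion.
After the change m₂ = 1 / (0.273) ≈ 3.66300, so M₂ = 3.66300 × 2030 = 7435.89 billion.
ΔM = M₂ − M₁ = 7435.89 − 17807.0179 = -10371.1279 billion.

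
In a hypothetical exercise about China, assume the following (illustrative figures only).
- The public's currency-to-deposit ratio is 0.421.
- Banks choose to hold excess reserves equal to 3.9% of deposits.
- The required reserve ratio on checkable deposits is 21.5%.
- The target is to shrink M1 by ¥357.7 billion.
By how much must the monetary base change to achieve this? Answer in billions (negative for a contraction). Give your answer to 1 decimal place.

The money multiplier is m = (1 + c) / (rr + e + c) = (1 + 0.421) / (0.215 + 0.039 + 0.421) ≈ 2.10519.
ΔMB = ΔM / m = (−357.7) / 2.10519 ≈ -169.9134 billion.

-169.9 billion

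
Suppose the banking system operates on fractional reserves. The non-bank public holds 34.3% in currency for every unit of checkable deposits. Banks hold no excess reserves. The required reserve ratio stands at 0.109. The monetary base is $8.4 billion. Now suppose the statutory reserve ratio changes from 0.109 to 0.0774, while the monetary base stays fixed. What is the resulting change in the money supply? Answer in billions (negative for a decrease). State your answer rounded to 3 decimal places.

Initially m₁ = (1 + 0.343) / (0.109 + 0.343) ≈ 2.97124, so M₁ = 2.97124 × 8.4 ≈ 24.9584 billion.
After the change m₂ = (1 + 0.343) / (0.0774 + 0.343) ≈ 3.19458, so M₂ = 3.19458 × 8.4 ≈ 26.8345 billion.
ΔM = M₂ − M₁ = 26.8345 − 24.9584 = 1.8761 billion.

$1.876 billion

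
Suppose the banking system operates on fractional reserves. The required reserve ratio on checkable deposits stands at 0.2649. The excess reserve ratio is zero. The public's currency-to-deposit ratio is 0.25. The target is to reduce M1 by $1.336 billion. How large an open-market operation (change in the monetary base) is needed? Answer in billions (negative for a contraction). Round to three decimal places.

The money multiplier is m = (1 + c) / (rr + c) = (1 + 0.25) / (0.2649 + 0.25) ≈ 2.42766.
ΔMB = ΔM / m = (−1.336) / 2.42766 ≈ -0.5503 billion.

-0.550 billion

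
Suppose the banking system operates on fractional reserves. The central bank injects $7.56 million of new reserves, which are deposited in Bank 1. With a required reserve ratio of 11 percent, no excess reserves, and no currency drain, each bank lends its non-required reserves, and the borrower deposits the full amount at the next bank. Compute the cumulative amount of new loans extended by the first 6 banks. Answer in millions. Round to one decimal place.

Bank i lends (1 − rr)^i of the original deposit: Bank 1 lends 7.56·0.8900 = 6.7284, Bank 2 lends 7.56·0.8900² ≈ 5.9883, and so on.
Summing a geometric series: total = 7.56·[0.8900·(1 − 0.8900^6) / (1 − 0.8900)] ≈ 30.7683 million.

$30.8 million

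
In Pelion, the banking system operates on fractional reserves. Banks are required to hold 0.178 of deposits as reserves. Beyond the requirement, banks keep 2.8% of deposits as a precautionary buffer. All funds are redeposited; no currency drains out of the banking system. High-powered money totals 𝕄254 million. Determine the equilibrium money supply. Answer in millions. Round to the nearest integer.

𝕄1233 million

The money multiplier is m = 1 / (rr + e) = 1 / (0.178 + 0.028) ≈ 4.8544.
So M = m × MB = 4.8544 × 254 = 1233.0176 million.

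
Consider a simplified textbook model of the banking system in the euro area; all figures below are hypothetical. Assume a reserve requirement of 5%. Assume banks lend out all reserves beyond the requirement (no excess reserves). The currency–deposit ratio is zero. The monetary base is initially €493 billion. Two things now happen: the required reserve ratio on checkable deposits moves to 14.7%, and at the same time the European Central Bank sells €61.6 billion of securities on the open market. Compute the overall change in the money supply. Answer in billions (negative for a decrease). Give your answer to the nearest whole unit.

Before: m₁ = 1 / (0.05) = 20, MB₁ = 493, so M₁ = 20 × 493 = 9860 billion.
After: m₂ = 1 / (0.147) ≈ 6.8027, MB₂ = 493 − 61.6 = 431.4, so M₂ = 6.8027 × 431.4 ≈ 2934.6848 billion.
ΔM = M₂ − M₁ = 2934.6848 − 9860 = -6925.3152 billion.

-6925 billion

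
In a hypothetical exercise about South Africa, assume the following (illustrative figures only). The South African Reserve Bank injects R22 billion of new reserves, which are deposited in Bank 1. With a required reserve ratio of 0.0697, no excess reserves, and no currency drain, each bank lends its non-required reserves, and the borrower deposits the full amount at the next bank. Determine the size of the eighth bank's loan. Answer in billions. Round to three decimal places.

Each bank lends a fraction (1 − rr) = 0.9303 of the deposit it receives, so Bank 8 receives 22·0.9303^7 and lends 22·0.9303^8 ≈ 12.3426 billion.

R12.343 billion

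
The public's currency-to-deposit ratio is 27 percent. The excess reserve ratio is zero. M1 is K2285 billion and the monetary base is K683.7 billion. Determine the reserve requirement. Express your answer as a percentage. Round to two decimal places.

Using m = M/MB = 2285/683.7 ≈ 3.342109. Since m = (1 + c)/(c + rr + e), the denominator satisfies c + rr + e = (1 + c)/m = (1 + 0.27) / 3.342109 ≈ 0.380000.
With c = 0.27 and e = 0, the reserve requirement is 0.380000 − 0.27 − 0 = 0.11.

11.00%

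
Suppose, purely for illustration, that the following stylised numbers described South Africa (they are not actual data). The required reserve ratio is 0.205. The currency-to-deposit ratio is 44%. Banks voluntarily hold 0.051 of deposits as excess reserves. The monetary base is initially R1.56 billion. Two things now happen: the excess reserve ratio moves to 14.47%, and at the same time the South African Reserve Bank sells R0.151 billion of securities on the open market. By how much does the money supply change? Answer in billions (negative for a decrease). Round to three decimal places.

-0.658 billion

Before: m₁ = (1 + 0.44) / (0.205 + 0.051 + 0.44) ≈ 2.06897, MB₁ = 1.56, so M₁ = 2.06897 × 1.56 ≈ 3.2276 billion.
After: m₂ = (1 + 0.44) / (0.205 + 0.1447 + 0.44) ≈ 1.82348, MB₂ = 1.56 − 0.151 = 1.409, so M₂ = 1.82348 × 1.409 ≈ 2.5693 billion.
ΔM = M₂ − M₁ = 2.5693 − 3.2276 = -0.6583 billion.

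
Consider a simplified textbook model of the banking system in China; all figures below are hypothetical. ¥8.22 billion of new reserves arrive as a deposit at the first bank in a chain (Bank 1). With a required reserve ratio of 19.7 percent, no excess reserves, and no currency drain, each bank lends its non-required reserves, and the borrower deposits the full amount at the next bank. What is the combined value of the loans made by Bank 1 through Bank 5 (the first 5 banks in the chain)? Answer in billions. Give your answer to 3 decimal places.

¥22.319 billion

Bank i lends (1 − rr)^i of the original deposit: Bank 1 lends 8.22·0.8030 ≈ 6.6007, Bank 2 lends 8.22·0.8030² ≈ 5.3003, and so on.
Summing a geometric series: total = 8.22·[0.8030·(1 − 0.8030^5) / (1 − 0.8030)] ≈ 22.3193 billion.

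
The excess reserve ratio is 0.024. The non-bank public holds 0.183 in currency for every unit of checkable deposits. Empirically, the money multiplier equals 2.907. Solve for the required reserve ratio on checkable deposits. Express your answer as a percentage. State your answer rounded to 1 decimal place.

20.0%

Using m = 2.907. Since m = (1 + c)/(c + rr + e), the denominator satisfies c + rr + e = (1 + c)/m = (1 + 0.183) / 2.907 ≈ 0.406949.
With c = 0.183 and e = 0.024, the required reserve ratio on checkable deposits is 0.406949 − 0.183 − 0.024 = 0.199949.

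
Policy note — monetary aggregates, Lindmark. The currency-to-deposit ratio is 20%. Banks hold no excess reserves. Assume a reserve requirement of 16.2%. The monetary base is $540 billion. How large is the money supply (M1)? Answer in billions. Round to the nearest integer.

$1790 billion

The money multiplier is m = (1 + c) / (rr + c) = (1 + 0.2) / (0.162 + 0.2) ≈ 3.3149.
So M = m × MB = 3.3149 × 540 = 1790.046 billion.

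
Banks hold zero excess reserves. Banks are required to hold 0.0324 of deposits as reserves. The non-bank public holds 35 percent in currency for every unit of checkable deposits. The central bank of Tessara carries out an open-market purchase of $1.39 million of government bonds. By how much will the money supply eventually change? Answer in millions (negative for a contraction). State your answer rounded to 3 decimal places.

$4.907 million

The money multiplier is m = (1 + c) / (rr + c) = (1 + 0.35) / (0.0324 + 0.35) ≈ 3.53033.
The purchase adds 1.39 million of base, so ΔM = m × ΔMB = 3.53033 × (+1.39) ≈ 4.9072 million.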